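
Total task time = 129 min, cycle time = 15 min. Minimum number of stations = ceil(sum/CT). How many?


Formula: N_min = ceil(Sum of Task Times / Cycle Time)
N_min = ceil(129 min / 15 min) = ceil(8.6)
N_min = 9 stations

9


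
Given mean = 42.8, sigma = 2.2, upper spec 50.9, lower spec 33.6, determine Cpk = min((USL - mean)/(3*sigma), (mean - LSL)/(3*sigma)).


Cpu = (50.9 - 42.8) / (3 * 2.2) = 1.23
Cpl = (42.8 - 33.6) / (3 * 2.2) = 1.39
Cpk = min(1.23, 1.39) = 1.23

1.23


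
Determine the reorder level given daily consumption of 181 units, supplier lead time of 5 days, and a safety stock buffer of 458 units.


Formula: ROP = (Daily Demand * Lead Time) + Safety Stock
Demand during lead time = 181 * 5 = 905 units
ROP = 905 + 458 = 1363 units

1363 units


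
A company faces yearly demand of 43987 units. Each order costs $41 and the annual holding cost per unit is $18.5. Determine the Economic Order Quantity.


Formula: EOQ = sqrt(2 * D * S / H)
Numerator: 2 * 43987 * 41 = 3606934
2DS/H = 3606934 / 18.5 = 194969.4
EOQ = sqrt(194969.4) = 441.6 units

441.6 units


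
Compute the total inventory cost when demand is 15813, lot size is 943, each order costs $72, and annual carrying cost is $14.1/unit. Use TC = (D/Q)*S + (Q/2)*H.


TC = 15813/943 * 72 + 943/2 * 14.1

$7855.51


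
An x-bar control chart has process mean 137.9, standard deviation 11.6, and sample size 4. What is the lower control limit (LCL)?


LCL = 137.9 - 3 * 11.6 / sqrt(4)

120.5


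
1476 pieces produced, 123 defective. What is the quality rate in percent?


Formula: Quality Rate = Good Pieces / Total Pieces * 100
Good pieces = 1476 - 123 = 1353
QR = 1353 / 1476 * 100 = 91.7%

91.7%


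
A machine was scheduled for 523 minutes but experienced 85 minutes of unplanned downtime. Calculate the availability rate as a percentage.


Formula: Availability = (Planned Time - Downtime) / Planned Time * 100
Uptime = 523 - 85 = 438 min
Availability = 438 / 523 * 100 = 83.7%

83.7%


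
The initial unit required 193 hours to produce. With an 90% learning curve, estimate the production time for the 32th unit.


Formula: T_n = T_1 * (learning_rate)^(log2(n)) where learning_rate = rate/100
Doublings = log2(32) = 5
T_n = 193 * 0.9^5
T_n = 193 * 0.5905 = 114.0 hours

114.0 hours


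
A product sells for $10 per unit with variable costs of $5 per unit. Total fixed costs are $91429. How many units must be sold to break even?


Formula: BEQ = Fixed Costs / (Price - Variable Cost)
Contribution margin = $10 - $5 = $5/unit
BEQ = ceil($91429 / $5/unit) = ceil(18285.8) = 18286 units

18286 units


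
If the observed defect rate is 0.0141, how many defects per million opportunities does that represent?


DPMO = defect_rate * 1000000 = 0.0141 * 1000000

14100


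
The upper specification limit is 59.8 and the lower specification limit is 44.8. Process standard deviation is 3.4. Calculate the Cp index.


Cp = (59.8 - 44.8) / (6 * 3.4)

0.74


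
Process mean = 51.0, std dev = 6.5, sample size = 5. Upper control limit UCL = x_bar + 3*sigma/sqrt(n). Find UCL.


UCL = 51.0 + 3 * 6.5 / sqrt(5)

59.72


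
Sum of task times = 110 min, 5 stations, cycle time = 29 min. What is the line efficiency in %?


Formula: Efficiency = Sum of Task Times / (N_stations * CT) * 100
Total station capacity = 5 stations * 29 min = 145 min
Efficiency = 110 / 145 * 100 = 75.9%

75.9%


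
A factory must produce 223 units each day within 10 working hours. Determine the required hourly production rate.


Formula: Production Rate = Daily Demand / Available Hours
Rate = 223 units/day / 10 hours/day
Rate = 22.3 units/hour

22.3 units/hour


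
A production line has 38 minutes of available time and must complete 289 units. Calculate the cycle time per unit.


Formula: CT = Available Time / Number of Units
CT = 38 min / 289 units
CT = 0.13 min/unit

0.13 min/unit


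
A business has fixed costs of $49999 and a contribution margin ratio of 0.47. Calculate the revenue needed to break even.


Formula: BER = Fixed Costs / Contribution Margin Ratio
BER = $49999 / 0.47
BER = $106380.85 (to the nearest cent)

$106380.85


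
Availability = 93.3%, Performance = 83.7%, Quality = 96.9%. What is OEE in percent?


Formula: OEE = Availability * Performance * Quality / 10000
A * P = 93.3% * 83.7% / 100 = 78.09%
OEE = 78.09% * 96.9% / 100 = 75.7%

75.7%


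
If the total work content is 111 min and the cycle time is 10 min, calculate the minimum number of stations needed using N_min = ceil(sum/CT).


Formula: N_min = ceil(Sum of Task Times / Cycle Time)
N_min = ceil(111 min / 10 min) = ceil(11.1)
N_min = 12 stations

12


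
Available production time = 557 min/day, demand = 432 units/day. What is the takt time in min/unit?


Formula: Takt Time = Available Production Time / Customer Demand
Takt = 557 min/day / 432 units/day
Takt = 1.29 min/unit

1.29 min/unit


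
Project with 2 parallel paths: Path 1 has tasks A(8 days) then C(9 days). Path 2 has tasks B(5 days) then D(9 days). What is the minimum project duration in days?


Path 1 = 8 + 9 = 17 days
Path 2 = 5 + 9 = 14 days
Duration = max(17, 14) = 17 days

17 days


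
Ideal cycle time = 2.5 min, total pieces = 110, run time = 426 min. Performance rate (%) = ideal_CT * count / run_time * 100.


Formula: Performance = (Ideal CT * Total Count) / Run Time * 100
Ideal output time = 2.5 * 110 = 275.0 min
Performance = 275.0 / 426 * 100 = 64.6%

64.6%


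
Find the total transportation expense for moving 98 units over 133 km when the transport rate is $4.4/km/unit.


TC = dist * cost * units = 133 * 4.4 * 98 = $57349.60

$57349.60


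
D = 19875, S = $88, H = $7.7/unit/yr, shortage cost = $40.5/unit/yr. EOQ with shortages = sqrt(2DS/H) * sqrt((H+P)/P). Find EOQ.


Formula: EOQ* = sqrt(2DS/H) * sqrt((H+P)/P)
Base EOQ = sqrt(2*19875*88/7.7) = 674.01 units
Correction = sqrt((7.7+40.5)/40.5) = 1.09093
EOQ* = 674.01 * 1.09093 = 735.3 units

735.3 units


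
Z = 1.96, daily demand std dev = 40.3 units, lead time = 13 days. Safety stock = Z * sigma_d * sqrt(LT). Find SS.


Formula: SS = z * sigma_d * sqrt(LT)
sqrt(LT) = sqrt(13) = 3.6056
SS = 1.96 * 40.3 * 3.6056
SS = 284.8 units

284.8 units


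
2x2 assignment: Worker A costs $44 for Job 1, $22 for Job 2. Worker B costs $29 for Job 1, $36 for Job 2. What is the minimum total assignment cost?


Option 1: A->1 + B->2 = $44 + $36 = $80
Option 2: A->2 + B->1 = $22 + $29 = $51
Min cost = min($80, $51) = $51

$51


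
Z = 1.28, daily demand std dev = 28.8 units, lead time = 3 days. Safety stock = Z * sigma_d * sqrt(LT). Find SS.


Formula: SS = z * sigma_d * sqrt(LT)
sqrt(LT) = sqrt(3) = 1.7321
SS = 1.28 * 28.8 * 1.7321
SS = 63.9 units

63.9 units


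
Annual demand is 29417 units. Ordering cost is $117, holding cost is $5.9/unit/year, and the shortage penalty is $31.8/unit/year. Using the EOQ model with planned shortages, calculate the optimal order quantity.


Formula: EOQ* = sqrt(2DS/H) * sqrt((H+P)/P)
Base EOQ = sqrt(2*29417*117/5.9) = 1080.14 units
Correction = sqrt((5.9+31.8)/31.8) = 1.08882
EOQ* = 1080.14 * 1.08882 = 1176.1 units

1176.1 units


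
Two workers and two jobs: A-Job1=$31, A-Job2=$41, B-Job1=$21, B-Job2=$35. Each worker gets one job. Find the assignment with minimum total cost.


Option 1: A->1 + B->2 = $31 + $35 = $66
Option 2: A->2 + B->1 = $41 + $21 = $62
Min cost = min($66, $62) = $62

$62


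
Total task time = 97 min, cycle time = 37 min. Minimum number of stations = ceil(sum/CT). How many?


Formula: N_min = ceil(Sum of Task Times / Cycle Time)
N_min = ceil(97 min / 37 min) = ceil(2.6216)
N_min = 3 stations

3


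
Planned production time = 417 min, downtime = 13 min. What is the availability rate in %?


Formula: Availability = (Planned Time - Downtime) / Planned Time * 100
Uptime = 417 - 13 = 404 min
Availability = 404 / 417 * 100 = 96.9%

96.9%


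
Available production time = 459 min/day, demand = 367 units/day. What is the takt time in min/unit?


Formula: Takt Time = Available Production Time / Customer Demand
Takt = 459 min/day / 367 units/day
Takt = 1.25 min/unit

1.25 min/unit


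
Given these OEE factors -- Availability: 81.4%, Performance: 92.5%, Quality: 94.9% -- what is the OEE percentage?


Formula: OEE = Availability * Performance * Quality / 10000
A * P = 81.4% * 92.5% / 100 = 75.3%
OEE = 75.3% * 94.9% / 100 = 71.5%

71.5%


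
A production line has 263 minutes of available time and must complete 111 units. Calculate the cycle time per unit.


Formula: CT = Available Time / Number of Units
CT = 263 min / 111 units
CT = 2.37 min/unit

2.37 min/unit


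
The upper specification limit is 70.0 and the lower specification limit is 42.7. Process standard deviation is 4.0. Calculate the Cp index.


Cp = (70.0 - 42.7) / (6 * 4.0)

1.14


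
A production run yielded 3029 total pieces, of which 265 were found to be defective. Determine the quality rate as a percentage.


Formula: Quality Rate = Good Pieces / Total Pieces * 100
Good pieces = 3029 - 265 = 2764
QR = 2764 / 3029 * 100 = 91.3%

91.3%


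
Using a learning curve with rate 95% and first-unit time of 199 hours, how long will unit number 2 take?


Formula: T_n = T_1 * (learning_rate)^(log2(n)) where learning_rate = rate/100
Doublings = log2(2) = 1
T_n = 199 * 0.95^1
T_n = 199 * 0.95 = 189.1 hours

189.1 hours


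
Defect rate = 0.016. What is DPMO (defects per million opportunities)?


DPMO = defect_rate * 1000000 = 0.016 * 1000000

16000


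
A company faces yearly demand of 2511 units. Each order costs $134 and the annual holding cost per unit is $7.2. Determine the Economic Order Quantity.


Formula: EOQ = sqrt(2 * D * S / H)
Numerator: 2 * 2511 * 134 = 672948
2DS/H = 672948 / 7.2 = 93465.0
EOQ = sqrt(93465.0) = 305.7 units

305.7 units


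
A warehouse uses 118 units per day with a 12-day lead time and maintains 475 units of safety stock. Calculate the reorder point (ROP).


Formula: ROP = (Daily Demand * Lead Time) + Safety Stock
Demand during lead time = 118 * 12 = 1416 units
ROP = 1416 + 475 = 1891 units

1891 units


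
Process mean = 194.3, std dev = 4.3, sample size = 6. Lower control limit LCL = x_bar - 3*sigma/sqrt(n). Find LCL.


LCL = 194.3 - 3 * 4.3 / sqrt(6)

189.03


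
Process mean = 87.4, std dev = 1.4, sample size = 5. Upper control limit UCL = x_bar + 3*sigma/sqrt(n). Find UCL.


UCL = 87.4 + 3 * 1.4 / sqrt(5)

89.28


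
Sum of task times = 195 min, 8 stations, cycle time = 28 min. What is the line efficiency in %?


Formula: Efficiency = Sum of Task Times / (N_stations * CT) * 100
Total station capacity = 8 stations * 28 min = 224 min
Efficiency = 195 / 224 * 100 = 87.1%

87.1%


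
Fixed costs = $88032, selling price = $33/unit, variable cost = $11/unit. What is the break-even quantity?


Formula: BEQ = Fixed Costs / (Price - Variable Cost)
Contribution margin = $33 - $11 = $22/unit
BEQ = ceil($88032 / $22/unit) = ceil(4001.45) = 4002 units

4002 units


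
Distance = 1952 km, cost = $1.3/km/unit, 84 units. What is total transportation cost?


TC = dist * cost * units = 1952 * 1.3 * 84 = $213158.40

$213158.40


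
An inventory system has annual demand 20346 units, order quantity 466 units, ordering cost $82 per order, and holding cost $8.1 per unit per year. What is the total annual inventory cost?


TC = 20346/466 * 82 + 466/2 * 8.1

$5467.50


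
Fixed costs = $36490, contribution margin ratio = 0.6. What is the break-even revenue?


Formula: BER = Fixed Costs / Contribution Margin Ratio
BER = $36490 / 0.6
BER = $60816.67 (to the nearest cent)

$60816.67


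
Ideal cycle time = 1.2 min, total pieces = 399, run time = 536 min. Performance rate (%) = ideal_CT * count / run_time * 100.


Formula: Performance = (Ideal CT * Total Count) / Run Time * 100
Ideal output time = 1.2 * 399 = 478.8 min
Performance = 478.8 / 536 * 100 = 89.3%

89.3%


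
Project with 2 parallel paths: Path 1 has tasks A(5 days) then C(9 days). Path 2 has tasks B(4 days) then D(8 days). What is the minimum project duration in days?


Path 1 = 5 + 9 = 14 days
Path 2 = 4 + 8 = 12 days
Duration = max(14, 12) = 14 days

14 days


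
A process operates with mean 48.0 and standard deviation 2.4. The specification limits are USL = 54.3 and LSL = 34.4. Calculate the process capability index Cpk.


Cpu = (54.3 - 48.0) / (3 * 2.4) = 0.88
Cpl = (48.0 - 34.4) / (3 * 2.4) = 1.89
Cpk = min(0.88, 1.89) = 0.88

0.88


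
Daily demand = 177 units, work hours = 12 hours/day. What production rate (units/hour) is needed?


Formula: Production Rate = Daily Demand / Available Hours
Rate = 177 units/day / 12 hours/day
Rate = 14.8 units/hour

14.8 units/hour


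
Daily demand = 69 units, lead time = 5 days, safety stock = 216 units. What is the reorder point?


Formula: ROP = (Daily Demand * Lead Time) + Safety Stock
Demand during lead time = 69 * 5 = 345 units
ROP = 345 + 216 = 561 units

561 units


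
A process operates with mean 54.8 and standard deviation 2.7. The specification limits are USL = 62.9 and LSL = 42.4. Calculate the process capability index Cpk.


Cpu = (62.9 - 54.8) / (3 * 2.7) = 1.0
Cpl = (54.8 - 42.4) / (3 * 2.7) = 1.53
Cpk = min(1.0, 1.53) = 1.0

1.0


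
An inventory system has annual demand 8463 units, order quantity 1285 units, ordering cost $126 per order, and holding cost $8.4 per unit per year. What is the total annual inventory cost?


TC = 8463/1285 * 126 + 1285/2 * 8.4

$6226.84


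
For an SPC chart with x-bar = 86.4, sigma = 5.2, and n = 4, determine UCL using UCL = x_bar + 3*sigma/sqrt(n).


UCL = 86.4 + 3 * 5.2 / sqrt(4)

94.2


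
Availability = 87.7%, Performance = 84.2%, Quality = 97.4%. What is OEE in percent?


Formula: OEE = Availability * Performance * Quality / 10000
A * P = 87.7% * 84.2% / 100 = 73.84%
OEE = 73.84% * 97.4% / 100 = 71.9%

71.9%


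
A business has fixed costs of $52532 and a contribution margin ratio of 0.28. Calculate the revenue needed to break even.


Formula: BER = Fixed Costs / Contribution Margin Ratio
BER = $52532 / 0.28
BER = $187614.29 (to the nearest cent)

$187614.29


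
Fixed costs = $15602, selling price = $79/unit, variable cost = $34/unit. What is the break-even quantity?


Formula: BEQ = Fixed Costs / (Price - Variable Cost)
Contribution margin = $79 - $34 = $45/unit
BEQ = ceil($15602 / $45/unit) = ceil(346.71) = 347 units

347 units


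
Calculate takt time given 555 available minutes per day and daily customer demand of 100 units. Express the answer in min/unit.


Formula: Takt Time = Available Production Time / Customer Demand
Takt = 555 min/day / 100 units/day
Takt = 5.55 min/unit

5.55 min/unit


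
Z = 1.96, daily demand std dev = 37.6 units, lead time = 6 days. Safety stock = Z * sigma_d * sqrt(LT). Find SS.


Formula: SS = z * sigma_d * sqrt(LT)
sqrt(LT) = sqrt(6) = 2.4495
SS = 1.96 * 37.6 * 2.4495
SS = 180.5 units

180.5 units


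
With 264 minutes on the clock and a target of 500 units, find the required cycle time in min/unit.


Formula: CT = Available Time / Number of Units
CT = 264 min / 500 units
CT = 0.53 min/unit

0.53 min/unit


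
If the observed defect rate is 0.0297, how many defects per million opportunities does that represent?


DPMO = defect_rate * 1000000 = 0.0297 * 1000000

29700


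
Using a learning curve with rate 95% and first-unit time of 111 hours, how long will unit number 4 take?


Formula: T_n = T_1 * (learning_rate)^(log2(n)) where learning_rate = rate/100
Doublings = log2(4) = 2
T_n = 111 * 0.95^2
T_n = 111 * 0.9025 = 100.2 hours

100.2 hours


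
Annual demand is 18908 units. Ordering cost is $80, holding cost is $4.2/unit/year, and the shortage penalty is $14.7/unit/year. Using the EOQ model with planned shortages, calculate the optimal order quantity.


Formula: EOQ* = sqrt(2DS/H) * sqrt((H+P)/P)
Base EOQ = sqrt(2*18908*80/4.2) = 848.71 units
Correction = sqrt((4.2+14.7)/14.7) = 1.13389
EOQ* = 848.71 * 1.13389 = 962.3 units

962.3 units


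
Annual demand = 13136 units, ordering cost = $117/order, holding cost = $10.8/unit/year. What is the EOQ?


Formula: EOQ = sqrt(2 * D * S / H)
Numerator: 2 * 13136 * 117 = 3073824
2DS/H = 3073824 / 10.8 = 284613.3
EOQ = sqrt(284613.3) = 533.5 units

533.5 units


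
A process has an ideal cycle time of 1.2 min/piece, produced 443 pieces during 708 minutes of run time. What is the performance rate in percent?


Formula: Performance = (Ideal CT * Total Count) / Run Time * 100
Ideal output time = 1.2 * 443 = 531.6 min
Performance = 531.6 / 708 * 100 = 75.1%

75.1%


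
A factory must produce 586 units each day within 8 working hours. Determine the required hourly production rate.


Formula: Production Rate = Daily Demand / Available Hours
Rate = 586 units/day / 8 hours/day
Rate = 73.3 units/hour

73.3 units/hour


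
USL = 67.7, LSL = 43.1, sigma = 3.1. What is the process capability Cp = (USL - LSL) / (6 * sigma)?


Cp = (67.7 - 43.1) / (6 * 3.1)

1.32


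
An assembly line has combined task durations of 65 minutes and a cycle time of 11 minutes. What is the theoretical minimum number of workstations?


Formula: N_min = ceil(Sum of Task Times / Cycle Time)
N_min = ceil(65 min / 11 min) = ceil(5.9091)
N_min = 6 stations

6


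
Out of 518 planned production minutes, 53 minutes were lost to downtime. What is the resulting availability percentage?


Formula: Availability = (Planned Time - Downtime) / Planned Time * 100
Uptime = 518 - 53 = 465 min
Availability = 465 / 518 * 100 = 89.8%

89.8%


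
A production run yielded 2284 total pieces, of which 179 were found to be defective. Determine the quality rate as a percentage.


Formula: Quality Rate = Good Pieces / Total Pieces * 100
Good pieces = 2284 - 179 = 2105
QR = 2105 / 2284 * 100 = 92.2%

92.2%


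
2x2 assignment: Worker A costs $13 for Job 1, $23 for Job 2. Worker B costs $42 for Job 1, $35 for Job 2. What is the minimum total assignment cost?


Option 1: A->1 + B->2 = $13 + $35 = $48
Option 2: A->2 + B->1 = $23 + $42 = $65
Min cost = min($48, $65) = $48

$48


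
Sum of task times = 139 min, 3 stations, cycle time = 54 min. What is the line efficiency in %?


Formula: Efficiency = Sum of Task Times / (N_stations * CT) * 100
Total station capacity = 3 stations * 54 min = 162 min
Efficiency = 139 / 162 * 100 = 85.8%

85.8%


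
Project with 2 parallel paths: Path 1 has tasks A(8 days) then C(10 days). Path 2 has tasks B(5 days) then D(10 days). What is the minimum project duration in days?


Path 1 = 8 + 10 = 18 days
Path 2 = 5 + 10 = 15 days
Duration = max(18, 15) = 18 days

18 days


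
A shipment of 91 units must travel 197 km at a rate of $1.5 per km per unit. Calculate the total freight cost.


TC = dist * cost * units = 197 * 1.5 * 91 = $26890.50

$26890.50


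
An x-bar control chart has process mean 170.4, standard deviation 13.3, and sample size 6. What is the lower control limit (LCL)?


LCL = 170.4 - 3 * 13.3 / sqrt(6)

154.11


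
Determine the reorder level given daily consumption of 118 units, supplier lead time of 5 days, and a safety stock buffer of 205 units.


Formula: ROP = (Daily Demand * Lead Time) + Safety Stock
Demand during lead time = 118 * 5 = 590 units
ROP = 590 + 205 = 795 units

795 units


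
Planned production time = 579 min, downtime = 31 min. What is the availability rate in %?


Formula: Availability = (Planned Time - Downtime) / Planned Time * 100
Uptime = 579 - 31 = 548 min
Availability = 548 / 579 * 100 = 94.6%

94.6%


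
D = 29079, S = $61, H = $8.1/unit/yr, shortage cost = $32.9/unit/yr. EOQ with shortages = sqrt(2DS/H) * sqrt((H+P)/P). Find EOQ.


Formula: EOQ* = sqrt(2DS/H) * sqrt((H+P)/P)
Base EOQ = sqrt(2*29079*61/8.1) = 661.8 units
Correction = sqrt((8.1+32.9)/32.9) = 1.11633
EOQ* = 661.8 * 1.11633 = 738.8 units

738.8 units


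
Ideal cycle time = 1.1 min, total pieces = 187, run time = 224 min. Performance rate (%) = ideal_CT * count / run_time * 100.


Formula: Performance = (Ideal CT * Total Count) / Run Time * 100
Ideal output time = 1.1 * 187 = 205.7 min
Performance = 205.7 / 224 * 100 = 91.8%

91.8%


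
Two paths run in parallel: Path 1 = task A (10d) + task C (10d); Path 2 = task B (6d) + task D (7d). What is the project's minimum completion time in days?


Path 1 = 10 + 10 = 20 days
Path 2 = 6 + 7 = 13 days
Duration = max(20, 13) = 20 days

20 days


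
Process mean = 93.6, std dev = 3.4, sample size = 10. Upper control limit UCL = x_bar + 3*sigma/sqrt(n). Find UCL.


UCL = 93.6 + 3 * 3.4 / sqrt(10)

96.83


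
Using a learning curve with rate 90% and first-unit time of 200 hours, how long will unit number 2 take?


Formula: T_n = T_1 * (learning_rate)^(log2(n)) where learning_rate = rate/100
Doublings = log2(2) = 1
T_n = 200 * 0.9^1
T_n = 200 * 0.9 = 180.0 hours

180.0 hours


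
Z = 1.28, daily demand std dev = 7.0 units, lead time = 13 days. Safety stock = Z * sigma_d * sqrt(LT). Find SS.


Formula: SS = z * sigma_d * sqrt(LT)
sqrt(LT) = sqrt(13) = 3.6056
SS = 1.28 * 7.0 * 3.6056
SS = 32.3 units

32.3 units


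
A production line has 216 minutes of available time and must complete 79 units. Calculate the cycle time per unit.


Formula: CT = Available Time / Number of Units
CT = 216 min / 79 units
CT = 2.73 min/unit

2.73 min/unit


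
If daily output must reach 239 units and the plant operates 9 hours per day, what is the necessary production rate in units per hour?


Formula: Production Rate = Daily Demand / Available Hours
Rate = 239 units/day / 9 hours/day
Rate = 26.6 units/hour

26.6 units/hour


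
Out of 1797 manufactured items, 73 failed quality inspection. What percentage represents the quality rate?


Formula: Quality Rate = Good Pieces / Total Pieces * 100
Good pieces = 1797 - 73 = 1724
QR = 1724 / 1797 * 100 = 95.9%

95.9%


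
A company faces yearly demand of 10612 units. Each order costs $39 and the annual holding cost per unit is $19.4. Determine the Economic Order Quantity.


Formula: EOQ = sqrt(2 * D * S / H)
Numerator: 2 * 10612 * 39 = 827736
2DS/H = 827736 / 19.4 = 42666.8
EOQ = sqrt(42666.8) = 206.6 units

206.6 units


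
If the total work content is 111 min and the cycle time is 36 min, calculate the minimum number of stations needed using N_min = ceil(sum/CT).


Formula: N_min = ceil(Sum of Task Times / Cycle Time)
N_min = ceil(111 min / 36 min) = ceil(3.0833)
N_min = 4 stations

4


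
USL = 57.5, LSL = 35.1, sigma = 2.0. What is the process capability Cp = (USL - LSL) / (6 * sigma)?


Cp = (57.5 - 35.1) / (6 * 2.0)

1.87


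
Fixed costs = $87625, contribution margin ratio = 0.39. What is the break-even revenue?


Formula: BER = Fixed Costs / Contribution Margin Ratio
BER = $87625 / 0.39
BER = $224679.49 (to the nearest cent)

$224679.49


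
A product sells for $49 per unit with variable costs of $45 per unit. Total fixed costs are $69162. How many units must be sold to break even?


Formula: BEQ = Fixed Costs / (Price - Variable Cost)
Contribution margin = $49 - $45 = $4/unit
BEQ = ceil($69162 / $4/unit) = ceil(17290.5) = 17291 units

17291 units


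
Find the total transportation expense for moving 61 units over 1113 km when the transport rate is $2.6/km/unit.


TC = dist * cost * units = 1113 * 2.6 * 61 = $176521.80

$176521.80


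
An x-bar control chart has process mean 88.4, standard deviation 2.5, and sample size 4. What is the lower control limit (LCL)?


LCL = 88.4 - 3 * 2.5 / sqrt(4)

84.65


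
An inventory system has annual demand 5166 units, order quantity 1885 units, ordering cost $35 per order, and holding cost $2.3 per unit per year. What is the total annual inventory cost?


TC = 5166/1885 * 35 + 1885/2 * 2.3

$2263.67


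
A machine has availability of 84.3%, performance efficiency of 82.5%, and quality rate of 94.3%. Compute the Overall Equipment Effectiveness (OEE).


Formula: OEE = Availability * Performance * Quality / 10000
A * P = 84.3% * 82.5% / 100 = 69.55%
OEE = 69.55% * 94.3% / 100 = 65.6%

65.6%


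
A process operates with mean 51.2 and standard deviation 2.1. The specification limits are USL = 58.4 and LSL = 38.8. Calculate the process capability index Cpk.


Cpu = (58.4 - 51.2) / (3 * 2.1) = 1.14
Cpl = (51.2 - 38.8) / (3 * 2.1) = 1.97
Cpk = min(1.14, 1.97) = 1.14

1.14


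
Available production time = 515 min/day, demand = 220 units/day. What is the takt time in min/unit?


Formula: Takt Time = Available Production Time / Customer Demand
Takt = 515 min/day / 220 units/day
Takt = 2.34 min/unit

2.34 min/unit


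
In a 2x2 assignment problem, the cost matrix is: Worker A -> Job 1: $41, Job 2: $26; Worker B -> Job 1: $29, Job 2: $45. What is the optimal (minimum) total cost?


Option 1: A->1 + B->2 = $41 + $45 = $86
Option 2: A->2 + B->1 = $26 + $29 = $55
Min cost = min($86, $55) = $55

$55


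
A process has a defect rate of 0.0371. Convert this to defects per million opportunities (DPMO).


DPMO = defect_rate * 1000000 = 0.0371 * 1000000

37100


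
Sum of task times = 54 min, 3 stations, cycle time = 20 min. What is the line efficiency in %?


Formula: Efficiency = Sum of Task Times / (N_stations * CT) * 100
Total station capacity = 3 stations * 20 min = 60 min
Efficiency = 54 / 60 * 100 = 90.0%

90.0%


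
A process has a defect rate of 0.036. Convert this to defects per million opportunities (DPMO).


DPMO = defect_rate * 1000000 = 0.036 * 1000000

36000


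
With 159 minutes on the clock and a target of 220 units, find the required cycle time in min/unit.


Formula: CT = Available Time / Number of Units
CT = 159 min / 220 units
CT = 0.72 min/unit

0.72 min/unit


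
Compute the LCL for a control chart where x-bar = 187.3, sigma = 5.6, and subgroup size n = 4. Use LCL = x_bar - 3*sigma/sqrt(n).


LCL = 187.3 - 3 * 5.6 / sqrt(4)

178.9


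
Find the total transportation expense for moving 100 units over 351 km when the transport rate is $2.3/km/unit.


TC = dist * cost * units = 351 * 2.3 * 100 = $80730.00

$80730.00


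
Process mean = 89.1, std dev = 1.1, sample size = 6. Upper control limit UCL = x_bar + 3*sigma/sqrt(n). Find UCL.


UCL = 89.1 + 3 * 1.1 / sqrt(6)

90.45


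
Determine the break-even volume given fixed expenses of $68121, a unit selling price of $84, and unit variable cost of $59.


Formula: BEQ = Fixed Costs / (Price - Variable Cost)
Contribution margin = $84 - $59 = $25/unit
BEQ = ceil($68121 / $25/unit) = ceil(2724.84) = 2725 units

2725 units


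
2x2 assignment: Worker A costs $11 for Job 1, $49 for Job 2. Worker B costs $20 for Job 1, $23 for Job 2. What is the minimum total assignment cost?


Option 1: A->1 + B->2 = $11 + $23 = $34
Option 2: A->2 + B->1 = $49 + $20 = $69
Min cost = min($34, $69) = $34

$34


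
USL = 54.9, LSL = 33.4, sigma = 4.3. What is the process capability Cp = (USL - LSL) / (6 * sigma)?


Cp = (54.9 - 33.4) / (6 * 4.3)

0.83


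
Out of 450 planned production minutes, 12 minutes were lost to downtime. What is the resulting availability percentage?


Formula: Availability = (Planned Time - Downtime) / Planned Time * 100
Uptime = 450 - 12 = 438 min
Availability = 438 / 450 * 100 = 97.3%

97.3%


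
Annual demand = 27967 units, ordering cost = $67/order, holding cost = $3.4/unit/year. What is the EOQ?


Formula: EOQ = sqrt(2 * D * S / H)
Numerator: 2 * 27967 * 67 = 3747578
2DS/H = 3747578 / 3.4 = 1102228.8
EOQ = sqrt(1102228.8) = 1049.9 units

1049.9 units


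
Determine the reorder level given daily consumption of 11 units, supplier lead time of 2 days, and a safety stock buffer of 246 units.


Formula: ROP = (Daily Demand * Lead Time) + Safety Stock
Demand during lead time = 11 * 2 = 22 units
ROP = 22 + 246 = 268 units

268 units


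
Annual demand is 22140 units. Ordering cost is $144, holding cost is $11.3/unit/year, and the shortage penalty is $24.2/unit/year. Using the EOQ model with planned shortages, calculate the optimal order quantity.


Formula: EOQ* = sqrt(2DS/H) * sqrt((H+P)/P)
Base EOQ = sqrt(2*22140*144/11.3) = 751.18 units
Correction = sqrt((11.3+24.2)/24.2) = 1.21117
EOQ* = 751.18 * 1.21117 = 909.8 units

909.8 units


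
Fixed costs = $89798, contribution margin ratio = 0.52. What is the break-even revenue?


Formula: BER = Fixed Costs / Contribution Margin Ratio
BER = $89798 / 0.52
BER = $172688.46 (to the nearest cent)

$172688.46


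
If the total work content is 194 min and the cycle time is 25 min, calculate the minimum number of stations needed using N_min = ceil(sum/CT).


Formula: N_min = ceil(Sum of Task Times / Cycle Time)
N_min = ceil(194 min / 25 min) = ceil(7.76)
N_min = 8 stations

8


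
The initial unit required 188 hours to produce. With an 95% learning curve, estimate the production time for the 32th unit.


Formula: T_n = T_1 * (learning_rate)^(log2(n)) where learning_rate = rate/100
Doublings = log2(32) = 5
T_n = 188 * 0.95^5
T_n = 188 * 0.7738 = 145.5 hours

145.5 hours


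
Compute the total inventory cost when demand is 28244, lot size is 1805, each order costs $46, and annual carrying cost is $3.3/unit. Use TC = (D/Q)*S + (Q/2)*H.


TC = 28244/1805 * 46 + 1805/2 * 3.3

$3698.04


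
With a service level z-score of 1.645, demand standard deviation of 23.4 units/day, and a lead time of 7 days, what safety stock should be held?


Formula: SS = z * sigma_d * sqrt(LT)
sqrt(LT) = sqrt(7) = 2.6458
SS = 1.645 * 23.4 * 2.6458
SS = 101.8 units

101.8 units


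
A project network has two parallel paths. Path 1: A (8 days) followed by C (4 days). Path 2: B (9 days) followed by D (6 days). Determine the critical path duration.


Path 1 = 8 + 4 = 12 days
Path 2 = 9 + 6 = 15 days
Duration = max(12, 15) = 15 days

15 days


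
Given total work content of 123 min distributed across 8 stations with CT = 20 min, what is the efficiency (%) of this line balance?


Formula: Efficiency = Sum of Task Times / (N_stations * CT) * 100
Total station capacity = 8 stations * 20 min = 160 min
Efficiency = 123 / 160 * 100 = 76.9%

76.9%


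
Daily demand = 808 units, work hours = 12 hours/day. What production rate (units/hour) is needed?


Formula: Production Rate = Daily Demand / Available Hours
Rate = 808 units/day / 12 hours/day
Rate = 67.3 units/hour

67.3 units/hour


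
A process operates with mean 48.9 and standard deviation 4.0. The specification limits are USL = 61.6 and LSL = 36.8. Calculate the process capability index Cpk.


Cpu = (61.6 - 48.9) / (3 * 4.0) = 1.06
Cpl = (48.9 - 36.8) / (3 * 4.0) = 1.01
Cpk = min(1.06, 1.01) = 1.01

1.01


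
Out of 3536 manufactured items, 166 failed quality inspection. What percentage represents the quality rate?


Formula: Quality Rate = Good Pieces / Total Pieces * 100
Good pieces = 3536 - 166 = 3370
QR = 3370 / 3536 * 100 = 95.3%

95.3%


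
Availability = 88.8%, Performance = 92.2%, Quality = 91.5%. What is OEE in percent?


Formula: OEE = Availability * Performance * Quality / 10000
A * P = 88.8% * 92.2% / 100 = 81.87%
OEE = 81.87% * 91.5% / 100 = 74.9%

74.9%


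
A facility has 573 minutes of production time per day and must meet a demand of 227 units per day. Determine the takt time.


Formula: Takt Time = Available Production Time / Customer Demand
Takt = 573 min/day / 227 units/day
Takt = 2.52 min/unit

2.52 min/unit


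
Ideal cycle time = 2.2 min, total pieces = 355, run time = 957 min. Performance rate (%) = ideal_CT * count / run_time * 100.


Formula: Performance = (Ideal CT * Total Count) / Run Time * 100
Ideal output time = 2.2 * 355 = 781.0 min
Performance = 781.0 / 957 * 100 = 81.6%

81.6%


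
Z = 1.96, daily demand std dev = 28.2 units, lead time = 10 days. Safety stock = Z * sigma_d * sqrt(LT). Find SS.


Formula: SS = z * sigma_d * sqrt(LT)
sqrt(LT) = sqrt(10) = 3.1623
SS = 1.96 * 28.2 * 3.1623
SS = 174.8 units

174.8 units


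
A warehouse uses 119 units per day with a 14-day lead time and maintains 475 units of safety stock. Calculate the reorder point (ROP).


Formula: ROP = (Daily Demand * Lead Time) + Safety Stock
Demand during lead time = 119 * 14 = 1666 units
ROP = 1666 + 475 = 2141 units

2141 units


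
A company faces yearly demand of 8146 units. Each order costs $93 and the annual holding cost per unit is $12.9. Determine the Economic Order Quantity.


Formula: EOQ = sqrt(2 * D * S / H)
Numerator: 2 * 8146 * 93 = 1515156
2DS/H = 1515156 / 12.9 = 117454.0
EOQ = sqrt(117454.0) = 342.7 units

342.7 units


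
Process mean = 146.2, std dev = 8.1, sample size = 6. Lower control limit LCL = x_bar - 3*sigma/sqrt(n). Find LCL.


LCL = 146.2 - 3 * 8.1 / sqrt(6)

136.28


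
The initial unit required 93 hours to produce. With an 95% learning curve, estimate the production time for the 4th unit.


Formula: T_n = T_1 * (learning_rate)^(log2(n)) where learning_rate = rate/100
Doublings = log2(4) = 2
T_n = 93 * 0.95^2
T_n = 93 * 0.9025 = 83.9 hours

83.9 hours


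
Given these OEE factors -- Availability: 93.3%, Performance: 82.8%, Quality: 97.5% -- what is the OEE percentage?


Formula: OEE = Availability * Performance * Quality / 10000
A * P = 93.3% * 82.8% / 100 = 77.25%
OEE = 77.25% * 97.5% / 100 = 75.3%

75.3%


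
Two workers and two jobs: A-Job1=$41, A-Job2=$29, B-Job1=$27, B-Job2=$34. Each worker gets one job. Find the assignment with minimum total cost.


Option 1: A->1 + B->2 = $41 + $34 = $75
Option 2: A->2 + B->1 = $29 + $27 = $56
Min cost = min($75, $56) = $56

$56


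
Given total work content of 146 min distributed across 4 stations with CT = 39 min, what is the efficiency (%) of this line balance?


Formula: Efficiency = Sum of Task Times / (N_stations * CT) * 100
Total station capacity = 4 stations * 39 min = 156 min
Efficiency = 146 / 156 * 100 = 93.6%

93.6%


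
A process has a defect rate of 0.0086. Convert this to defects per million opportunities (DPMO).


DPMO = defect_rate * 1000000 = 0.0086 * 1000000

8600


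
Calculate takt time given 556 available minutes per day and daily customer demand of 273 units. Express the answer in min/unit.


Formula: Takt Time = Available Production Time / Customer Demand
Takt = 556 min/day / 273 units/day
Takt = 2.04 min/unit

2.04 min/unit


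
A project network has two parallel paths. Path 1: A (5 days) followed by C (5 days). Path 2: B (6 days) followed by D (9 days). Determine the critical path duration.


Path 1 = 5 + 5 = 10 days
Path 2 = 6 + 9 = 15 days
Duration = max(10, 15) = 15 days

15 days


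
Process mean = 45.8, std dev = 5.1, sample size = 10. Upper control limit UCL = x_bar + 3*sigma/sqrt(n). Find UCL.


UCL = 45.8 + 3 * 5.1 / sqrt(10)

50.64


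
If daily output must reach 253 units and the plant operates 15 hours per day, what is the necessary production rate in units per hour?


Formula: Production Rate = Daily Demand / Available Hours
Rate = 253 units/day / 15 hours/day
Rate = 16.9 units/hour

16.9 units/hour


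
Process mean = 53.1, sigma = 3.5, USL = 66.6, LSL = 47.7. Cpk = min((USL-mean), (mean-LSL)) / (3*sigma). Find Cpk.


Cpu = (66.6 - 53.1) / (3 * 3.5) = 1.29
Cpl = (53.1 - 47.7) / (3 * 3.5) = 0.51
Cpk = min(1.29, 0.51) = 0.51

0.51


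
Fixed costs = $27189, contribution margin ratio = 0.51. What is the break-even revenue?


Formula: BER = Fixed Costs / Contribution Margin Ratio
BER = $27189 / 0.51
BER = $53311.76 (to the nearest cent)

$53311.76


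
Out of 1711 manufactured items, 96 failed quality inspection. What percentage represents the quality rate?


Formula: Quality Rate = Good Pieces / Total Pieces * 100
Good pieces = 1711 - 96 = 1615
QR = 1615 / 1711 * 100 = 94.4%

94.4%


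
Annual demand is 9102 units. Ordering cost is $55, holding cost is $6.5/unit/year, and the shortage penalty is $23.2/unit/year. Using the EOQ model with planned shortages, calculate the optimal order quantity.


Formula: EOQ* = sqrt(2DS/H) * sqrt((H+P)/P)
Base EOQ = sqrt(2*9102*55/6.5) = 392.47 units
Correction = sqrt((6.5+23.2)/23.2) = 1.13145
EOQ* = 392.47 * 1.13145 = 444.1 units

444.1 units


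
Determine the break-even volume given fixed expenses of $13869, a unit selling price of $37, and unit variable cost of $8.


Formula: BEQ = Fixed Costs / (Price - Variable Cost)
Contribution margin = $37 - $8 = $29/unit
BEQ = ceil($13869 / $29/unit) = ceil(478.24) = 479 units

479 units


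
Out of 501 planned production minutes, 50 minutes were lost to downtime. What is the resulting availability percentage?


Formula: Availability = (Planned Time - Downtime) / Planned Time * 100
Uptime = 501 - 50 = 451 min
Availability = 451 / 501 * 100 = 90.0%

90.0%


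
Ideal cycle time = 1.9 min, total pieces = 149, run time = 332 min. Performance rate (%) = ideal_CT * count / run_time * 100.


Formula: Performance = (Ideal CT * Total Count) / Run Time * 100
Ideal output time = 1.9 * 149 = 283.1 min
Performance = 283.1 / 332 * 100 = 85.3%

85.3%


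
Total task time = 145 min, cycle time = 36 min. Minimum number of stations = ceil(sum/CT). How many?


Formula: N_min = ceil(Sum of Task Times / Cycle Time)
N_min = ceil(145 min / 36 min) = ceil(4.0278)
N_min = 5 stations

5


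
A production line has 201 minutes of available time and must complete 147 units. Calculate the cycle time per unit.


Formula: CT = Available Time / Number of Units
CT = 201 min / 147 units
CT = 1.37 min/unit

1.37 min/unit


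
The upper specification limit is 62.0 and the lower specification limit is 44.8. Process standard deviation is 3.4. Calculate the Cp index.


Cp = (62.0 - 44.8) / (6 * 3.4)

0.84


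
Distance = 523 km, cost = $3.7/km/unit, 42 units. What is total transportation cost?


TC = dist * cost * units = 523 * 3.7 * 42 = $81274.20

$81274.20


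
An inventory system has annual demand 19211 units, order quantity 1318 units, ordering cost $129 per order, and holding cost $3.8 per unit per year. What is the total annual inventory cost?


TC = 19211/1318 * 129 + 1318/2 * 3.8

$4384.49


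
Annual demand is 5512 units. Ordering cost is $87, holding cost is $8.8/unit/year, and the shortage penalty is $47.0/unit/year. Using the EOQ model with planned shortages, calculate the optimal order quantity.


Formula: EOQ* = sqrt(2DS/H) * sqrt((H+P)/P)
Base EOQ = sqrt(2*5512*87/8.8) = 330.13 units
Correction = sqrt((8.8+47.0)/47.0) = 1.0896
EOQ* = 330.13 * 1.0896 = 359.7 units

359.7 units


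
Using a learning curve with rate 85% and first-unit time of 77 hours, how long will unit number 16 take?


Formula: T_n = T_1 * (learning_rate)^(log2(n)) where learning_rate = rate/100
Doublings = log2(16) = 4
T_n = 77 * 0.85^4
T_n = 77 * 0.522 = 40.2 hours

40.2 hours


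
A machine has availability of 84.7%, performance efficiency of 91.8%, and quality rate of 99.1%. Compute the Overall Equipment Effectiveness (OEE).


Formula: OEE = Availability * Performance * Quality / 10000
A * P = 84.7% * 91.8% / 100 = 77.75%
OEE = 77.75% * 99.1% / 100 = 77.1%

77.1%


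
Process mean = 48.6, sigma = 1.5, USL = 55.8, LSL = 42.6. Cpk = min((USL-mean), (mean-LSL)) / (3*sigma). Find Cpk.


Cpu = (55.8 - 48.6) / (3 * 1.5) = 1.6
Cpl = (48.6 - 42.6) / (3 * 1.5) = 1.33
Cpk = min(1.6, 1.33) = 1.33

1.33


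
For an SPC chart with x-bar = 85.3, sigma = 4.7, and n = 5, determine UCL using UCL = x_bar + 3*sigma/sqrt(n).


UCL = 85.3 + 3 * 4.7 / sqrt(5)

91.61


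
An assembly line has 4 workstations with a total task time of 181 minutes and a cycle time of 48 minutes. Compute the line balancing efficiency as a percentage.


Formula: Efficiency = Sum of Task Times / (N_stations * CT) * 100
Total station capacity = 4 stations * 48 min = 192 min
Efficiency = 181 / 192 * 100 = 94.3%

94.3%
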